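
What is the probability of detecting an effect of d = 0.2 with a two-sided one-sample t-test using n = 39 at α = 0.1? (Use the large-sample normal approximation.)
Power ≈ 0.35

Power calculation (one-sample t-test, normal approximation):
z_β = d · √n - z_{α/2}
z_β = 0.2 · √39 - 1.645
z_β = 0.2 · 6.245 - 1.645
z_β = -0.396

Power = Φ(z_β) = Φ(-0.396) ≈ 0.346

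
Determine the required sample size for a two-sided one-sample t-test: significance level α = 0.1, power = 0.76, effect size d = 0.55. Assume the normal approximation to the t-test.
n = 19

Sample size formula (one-sample t-test, normal approximation):
n = ((z_{α/2} + z_β) / d)²

z_{α/2} = 1.645 (for α = 0.1, two-sided)
z_β = 0.706 (for power = 0.76)
d = 0.55

n = ((1.645 + 0.706) / 0.55)²
n = (4.275)²
n ≈ 18.28
Round up to the next whole number: n = 19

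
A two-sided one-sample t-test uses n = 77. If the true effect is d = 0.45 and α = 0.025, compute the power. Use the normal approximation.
Power ≈ 0.96

Power calculation (one-sample t-test, normal approximation):
z_β = d · √n - z_{α/2}
z_β = 0.45 · √77 - 2.241
z_β = 0.45 · 8.775 - 2.241
z_β = 1.707

Power = Φ(z_β) = Φ(1.707) ≈ 0.956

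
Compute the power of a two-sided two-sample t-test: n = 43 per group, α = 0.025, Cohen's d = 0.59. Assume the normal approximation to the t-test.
Power ≈ 0.69

Power calculation (two-sample t-test, normal approximation):
z_β = d · √(n/2) - z_{α/2}
z_β = 0.59 · √(43/2) - 2.241
z_β = 0.59 · 4.637 - 2.241
z_β = 0.494

Power = Φ(z_β) = Φ(0.494) ≈ 0.689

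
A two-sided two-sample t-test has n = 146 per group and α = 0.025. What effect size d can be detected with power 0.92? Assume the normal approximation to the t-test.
d ≈ 0.43

Minimum detectable effect (two-sample t-test, normal approximation):
d = (z_{α/2} + z_β) / √(n/2)
d = (2.241 + 1.405) / √(146/2)
d = 3.646 / 8.544
d ≈ 0.43

By Cohen's convention (0.2 small / 0.5 medium / 0.8 large): small effect.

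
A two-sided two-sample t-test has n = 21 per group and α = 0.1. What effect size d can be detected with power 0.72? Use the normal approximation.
d ≈ 0.69

Minimum detectable effect (two-sample t-test, normal approximation):
d = (z_{α/2} + z_β) / √(n/2)
d = (1.645 + 0.583) / √(21/2)
d = 2.228 / 3.240
d ≈ 0.69

By Cohen's convention (0.2 small / 0.5 medium / 0.8 large): medium effect.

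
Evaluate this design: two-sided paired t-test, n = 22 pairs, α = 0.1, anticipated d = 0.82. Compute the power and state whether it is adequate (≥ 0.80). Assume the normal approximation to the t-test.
Power ≈ 0.99; the study is adequately powered (power ≥ 0.80)

Power calculation (paired t-test, normal approximation):
z_β = d · √n - z_{α/2}
z_β = 0.82 · √22 - 1.645
z_β = 0.82 · 4.690 - 1.645
z_β = 2.201

Power = Φ(z_β) = Φ(2.201) ≈ 0.986

Effect size d = 0.82 is large by Cohen's convention (0.2/0.5/0.8).

Threshold: power ≥ 0.80 is conventionally adequate.
Power ≈ 0.99 → the study is adequately powered (power ≥ 0.80).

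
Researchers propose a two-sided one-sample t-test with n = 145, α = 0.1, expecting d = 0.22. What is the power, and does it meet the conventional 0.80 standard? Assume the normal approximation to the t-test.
Power ≈ 0.84; the study is adequately powered (power ≥ 0.80)

Power calculation (one-sample t-test, normal approximation):
z_β = d · √n - z_{α/2}
z_β = 0.22 · √145 - 1.645
z_β = 0.22 · 12.042 - 1.645
z_β = 1.004

Power = Φ(z_β) = Φ(1.004) ≈ 0.842

Effect size d = 0.22 is small by Cohen's convention (0.2/0.5/0.8).

Threshold: power ≥ 0.80 is conventionally adequate.
Power ≈ 0.84 → the study is adequately powered (power ≥ 0.80).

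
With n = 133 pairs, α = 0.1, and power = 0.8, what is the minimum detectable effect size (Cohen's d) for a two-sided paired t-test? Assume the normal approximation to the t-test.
d ≈ 0.22

Minimum detectable effect (paired t-test, normal approximation):
d = (z_{α/2} + z_β) / √n
d = (1.645 + 0.842) / √133
d = 2.486 / 11.533
d ≈ 0.22

By Cohen's convention (0.2 small / 0.5 medium / 0.8 large): small effect.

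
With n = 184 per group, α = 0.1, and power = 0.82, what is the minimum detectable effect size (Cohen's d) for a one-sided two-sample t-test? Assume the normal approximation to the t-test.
d ≈ 0.23

Minimum detectable effect (two-sample t-test, normal approximation):
d = (z_α + z_β) / √(n/2)
d = (1.282 + 0.915) / √(184/2)
d = 2.197 / 9.592
d ≈ 0.23

By Cohen's convention (0.2 small / 0.5 medium / 0.8 large): small effect.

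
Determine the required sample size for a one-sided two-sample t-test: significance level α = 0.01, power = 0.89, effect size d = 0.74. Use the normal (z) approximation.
n = 47 per group

Sample size formula (two-sample t-test, normal approximation):
n = 2 · ((z_α + z_β) / d)²

z_α = 2.326 (for α = 0.01, one-sided)
z_β = 1.227 (for power = 0.89)
d = 0.74

n = 2 · ((2.326 + 1.227) / 0.74)²
n = 2 · (4.801)²
n ≈ 46.10
Round up to the next whole number: n = 47 per group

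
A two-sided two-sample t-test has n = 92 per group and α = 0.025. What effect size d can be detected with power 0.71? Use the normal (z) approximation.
d ≈ 0.41

Minimum detectable effect (two-sample t-test, normal approximation):
d = (z_{α/2} + z_β) / √(n/2)
d = (2.241 + 0.553) / √(92/2)
d = 2.795 / 6.782
d ≈ 0.41

By Cohen's convention (0.2 small / 0.5 medium / 0.8 large): small effect.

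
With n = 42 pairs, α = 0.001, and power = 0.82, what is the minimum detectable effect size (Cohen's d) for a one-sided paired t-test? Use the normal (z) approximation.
d ≈ 0.62

Minimum detectable effect (paired t-test, normal approximation):
d = (z_α + z_β) / √n
d = (3.090 + 0.915) / √42
d = 4.006 / 6.481
d ≈ 0.62

By Cohen's convention (0.2 small / 0.5 medium / 0.8 large): medium effect.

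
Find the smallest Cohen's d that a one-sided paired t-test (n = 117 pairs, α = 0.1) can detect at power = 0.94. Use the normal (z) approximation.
d ≈ 0.26

Minimum detectable effect (paired t-test, normal approximation):
d = (z_α + z_β) / √n
d = (1.282 + 1.555) / √117
d = 2.836 / 10.817
d ≈ 0.26

By Cohen's convention (0.2 small / 0.5 medium / 0.8 large): small effect.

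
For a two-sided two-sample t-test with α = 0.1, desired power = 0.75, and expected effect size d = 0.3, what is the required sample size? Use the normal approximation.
n = 120 per group

Sample size formula (two-sample t-test, normal approximation):
n = 2 · ((z_{α/2} + z_β) / d)²

z_{α/2} = 1.645 (for α = 0.1, two-sided)
z_β = 0.674 (for power = 0.75)
d = 0.3

n = 2 · ((1.645 + 0.674) / 0.3)²
n = 2 · (7.730)²
n ≈ 119.51
Round up to the next whole number: n = 120 per group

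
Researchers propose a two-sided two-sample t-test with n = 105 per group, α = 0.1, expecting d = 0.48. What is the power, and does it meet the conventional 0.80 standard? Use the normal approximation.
Power ≈ 0.97; the study is adequately powered (power ≥ 0.80)

Power calculation (two-sample t-test, normal approximation):
z_β = d · √(n/2) - z_{α/2}
z_β = 0.48 · √(105/2) - 1.645
z_β = 0.48 · 7.246 - 1.645
z_β = 1.833

Power = Φ(z_β) = Φ(1.833) ≈ 0.967

Effect size d = 0.48 is small by Cohen's convention (0.2/0.5/0.8).

Threshold: power ≥ 0.80 is conventionally adequate.
Power ≈ 0.97 → the study is adequately powered (power ≥ 0.80).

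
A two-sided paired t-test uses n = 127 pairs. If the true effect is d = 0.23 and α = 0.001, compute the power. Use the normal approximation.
Power ≈ 0.24

Power calculation (paired t-test, normal approximation):
z_β = d · √n - z_{α/2}
z_β = 0.23 · √127 - 3.291
z_β = 0.23 · 11.269 - 3.291
z_β = -0.699

Power = Φ(z_β) = Φ(-0.699) ≈ 0.242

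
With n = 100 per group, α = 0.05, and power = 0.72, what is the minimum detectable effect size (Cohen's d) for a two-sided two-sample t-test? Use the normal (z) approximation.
d ≈ 0.36

Minimum detectable effect (two-sample t-test, normal approximation):
d = (z_{α/2} + z_β) / √(n/2)
d = (1.960 + 0.583) / √(100/2)
d = 2.543 / 7.071
d ≈ 0.36

By Cohen's convention (0.2 small / 0.5 medium / 0.8 large): small effect.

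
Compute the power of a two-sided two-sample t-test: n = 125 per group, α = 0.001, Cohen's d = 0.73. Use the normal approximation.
Power ≈ 0.99

Power calculation (two-sample t-test, normal approximation):
z_β = d · √(n/2) - z_{α/2}
z_β = 0.73 · √(125/2) - 3.291
z_β = 0.73 · 7.906 - 3.291
z_β = 2.481

Power = Φ(z_β) = Φ(2.481) ≈ 0.993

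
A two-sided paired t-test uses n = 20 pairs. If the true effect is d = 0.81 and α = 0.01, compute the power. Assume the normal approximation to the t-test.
Power ≈ 0.85

Power calculation (paired t-test, normal approximation):
z_β = d · √n - z_{α/2}
z_β = 0.81 · √20 - 2.576
z_β = 0.81 · 4.472 - 2.576
z_β = 1.047

Power = Φ(z_β) = Φ(1.047) ≈ 0.852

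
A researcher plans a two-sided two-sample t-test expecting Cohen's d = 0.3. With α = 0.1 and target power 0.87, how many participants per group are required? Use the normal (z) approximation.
n = 171 per group

Sample size formula (two-sample t-test, normal approximation):
n = 2 · ((z_{α/2} + z_β) / d)²

z_{α/2} = 1.645 (for α = 0.1, two-sided)
z_β = 1.126 (for power = 0.87)
d = 0.3

n = 2 · ((1.645 + 1.126) / 0.3)²
n = 2 · (9.237)²
n ≈ 170.64
Round up to the next whole number: n = 171 per group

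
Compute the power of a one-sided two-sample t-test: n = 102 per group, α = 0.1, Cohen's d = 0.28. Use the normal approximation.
Power ≈ 0.76

Power calculation (two-sample t-test, normal approximation):
z_β = d · √(n/2) - z_α
z_β = 0.28 · √(102/2) - 1.282
z_β = 0.28 · 7.141 - 1.282
z_β = 0.718

Power = Φ(z_β) = Φ(0.718) ≈ 0.764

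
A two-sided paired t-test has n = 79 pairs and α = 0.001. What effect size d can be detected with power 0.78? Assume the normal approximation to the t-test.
d ≈ 0.46

Minimum detectable effect (paired t-test, normal approximation):
d = (z_{α/2} + z_β) / √n
d = (3.291 + 0.772) / √79
d = 4.063 / 8.888
d ≈ 0.46

By Cohen's convention (0.2 small / 0.5 medium / 0.8 large): small effect.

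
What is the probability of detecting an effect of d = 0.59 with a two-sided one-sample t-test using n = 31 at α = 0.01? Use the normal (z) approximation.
Power ≈ 0.76

Power calculation (one-sample t-test, normal approximation):
z_β = d · √n - z_{α/2}
z_β = 0.59 · √31 - 2.576
z_β = 0.59 · 5.568 - 2.576
z_β = 0.709

Power = Φ(z_β) = Φ(0.709) ≈ 0.761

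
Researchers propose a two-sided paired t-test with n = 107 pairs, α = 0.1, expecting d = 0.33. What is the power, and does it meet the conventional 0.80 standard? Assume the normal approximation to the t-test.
Power ≈ 0.96; the study is adequately powered (power ≥ 0.80)

Power calculation (paired t-test, normal approximation):
z_β = d · √n - z_{α/2}
z_β = 0.33 · √107 - 1.645
z_β = 0.33 · 10.344 - 1.645
z_β = 1.769

Power = Φ(z_β) = Φ(1.769) ≈ 0.962

Effect size d = 0.33 is small by Cohen's convention (0.2/0.5/0.8).

Threshold: power ≥ 0.80 is conventionally adequate.
Power ≈ 0.96 → the study is adequately powered (power ≥ 0.80).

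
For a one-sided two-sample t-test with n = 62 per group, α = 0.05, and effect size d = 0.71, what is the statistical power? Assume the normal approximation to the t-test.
Power ≈ 0.99

Power calculation (two-sample t-test, normal approximation):
z_β = d · √(n/2) - z_α
z_β = 0.71 · √(62/2) - 1.645
z_β = 0.71 · 5.568 - 1.645
z_β = 2.308

Power = Φ(z_β) = Φ(2.308) ≈ 0.990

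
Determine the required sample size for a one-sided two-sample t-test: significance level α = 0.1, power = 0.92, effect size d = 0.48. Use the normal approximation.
n = 63 per group

Sample size formula (two-sample t-test, normal approximation):
n = 2 · ((z_α + z_β) / d)²

z_α = 1.282 (for α = 0.1, one-sided)
z_β = 1.405 (for power = 0.92)
d = 0.48

n = 2 · ((1.282 + 1.405) / 0.48)²
n = 2 · (5.598)²
n ≈ 62.68
Round up to the next whole number: n = 63 per group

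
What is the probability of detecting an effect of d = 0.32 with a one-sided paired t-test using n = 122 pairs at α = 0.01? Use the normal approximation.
Power ≈ 0.89

Power calculation (paired t-test, normal approximation):
z_β = d · √n - z_α
z_β = 0.32 · √122 - 2.326
z_β = 0.32 · 11.045 - 2.326
z_β = 1.208

Power = Φ(z_β) = Φ(1.208) ≈ 0.887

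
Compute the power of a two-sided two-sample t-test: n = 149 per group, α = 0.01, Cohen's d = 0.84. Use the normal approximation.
Power ≈ 1.00

Power calculation (two-sample t-test, normal approximation):
z_β = d · √(n/2) - z_{α/2}
z_β = 0.84 · √(149/2) - 2.576
z_β = 0.84 · 8.631 - 2.576
z_β = 4.674

Power = Φ(z_β) = Φ(4.674) ≈ 1.000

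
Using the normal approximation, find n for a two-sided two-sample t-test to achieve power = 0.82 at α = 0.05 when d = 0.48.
n = 72 per group

Sample size formula (two-sample t-test, normal approximation):
n = 2 · ((z_{α/2} + z_β) / d)²

z_{α/2} = 1.960 (for α = 0.05, two-sided)
z_β = 0.915 (for power = 0.82)
d = 0.48

n = 2 · ((1.960 + 0.915) / 0.48)²
n = 2 · (5.990)²
n ≈ 71.76
Round up to the next whole number: n = 72 per group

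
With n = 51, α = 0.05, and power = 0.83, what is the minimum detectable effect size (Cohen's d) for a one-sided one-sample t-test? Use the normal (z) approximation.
d ≈ 0.36

Minimum detectable effect (one-sample t-test, normal approximation):
d = (z_α + z_β) / √n
d = (1.645 + 0.954) / √51
d = 2.599 / 7.141
d ≈ 0.36

By Cohen's convention (0.2 small / 0.5 medium / 0.8 large): small effect.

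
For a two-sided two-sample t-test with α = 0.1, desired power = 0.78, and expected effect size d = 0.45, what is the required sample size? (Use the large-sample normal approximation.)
n = 58 per group

Sample size formula (two-sample t-test, normal approximation):
n = 2 · ((z_{α/2} + z_β) / d)²

z_{α/2} = 1.645 (for α = 0.1, two-sided)
z_β = 0.772 (for power = 0.78)
d = 0.45

n = 2 · ((1.645 + 0.772) / 0.45)²
n = 2 · (5.371)²
n ≈ 57.70
Round up to the next whole number: n = 58 per group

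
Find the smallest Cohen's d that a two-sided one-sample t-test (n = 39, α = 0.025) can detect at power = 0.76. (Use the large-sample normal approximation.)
d ≈ 0.47

Minimum detectable effect (one-sample t-test, normal approximation):
d = (z_{α/2} + z_β) / √n
d = (2.241 + 0.706) / √39
d = 2.948 / 6.245
d ≈ 0.47

By Cohen's convention (0.2 small / 0.5 medium / 0.8 large): small effect.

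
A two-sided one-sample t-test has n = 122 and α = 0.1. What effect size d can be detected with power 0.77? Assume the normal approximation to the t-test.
d ≈ 0.22

Minimum detectable effect (one-sample t-test, normal approximation):
d = (z_{α/2} + z_β) / √n
d = (1.645 + 0.739) / √122
d = 2.384 / 11.045
d ≈ 0.22

By Cohen's convention (0.2 small / 0.5 medium / 0.8 large): small effect.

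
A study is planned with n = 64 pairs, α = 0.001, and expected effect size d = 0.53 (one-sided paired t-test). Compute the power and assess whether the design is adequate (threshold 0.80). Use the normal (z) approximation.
Power ≈ 0.87; the study is adequately powered (power ≥ 0.80)

Power calculation (paired t-test, normal approximation):
z_β = d · √n - z_α
z_β = 0.53 · √64 - 3.090
z_β = 0.53 · 8.000 - 3.090
z_β = 1.150

Power = Φ(z_β) = Φ(1.150) ≈ 0.875

Effect size d = 0.53 is medium by Cohen's convention (0.2/0.5/0.8).

Threshold: power ≥ 0.80 is conventionally adequate.
Power ≈ 0.87 → the study is adequately powered (power ≥ 0.80).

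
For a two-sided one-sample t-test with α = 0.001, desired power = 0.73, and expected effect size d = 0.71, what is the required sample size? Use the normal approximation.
n = 31

Sample size formula (one-sample t-test, normal approximation):
n = ((z_{α/2} + z_β) / d)²

z_{α/2} = 3.291 (for α = 0.001, two-sided)
z_β = 0.613 (for power = 0.73)
d = 0.71

n = ((3.291 + 0.613) / 0.71)²
n = (5.499)²
n ≈ 30.24
Round up to the next whole number: n = 31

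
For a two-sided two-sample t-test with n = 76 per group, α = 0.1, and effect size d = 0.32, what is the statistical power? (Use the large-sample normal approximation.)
Power ≈ 0.63

Power calculation (two-sample t-test, normal approximation):
z_β = d · √(n/2) - z_{α/2}
z_β = 0.32 · √(76/2) - 1.645
z_β = 0.32 · 6.164 - 1.645
z_β = 0.328

Power = Φ(z_β) = Φ(0.328) ≈ 0.628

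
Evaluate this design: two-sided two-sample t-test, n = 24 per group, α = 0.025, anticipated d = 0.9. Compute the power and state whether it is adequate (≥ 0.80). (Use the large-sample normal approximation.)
Power ≈ 0.81; the study is adequately powered (power ≥ 0.80)

Power calculation (two-sample t-test, normal approximation):
z_β = d · √(n/2) - z_{α/2}
z_β = 0.9 · √(24/2) - 2.241
z_β = 0.9 · 3.464 - 2.241
z_β = 0.876

Power = Φ(z_β) = Φ(0.876) ≈ 0.810

Effect size d = 0.9 is large by Cohen's convention (0.2/0.5/0.8).

Threshold: power ≥ 0.80 is conventionally adequate.
Power ≈ 0.81 → the study is adequately powered (power ≥ 0.80).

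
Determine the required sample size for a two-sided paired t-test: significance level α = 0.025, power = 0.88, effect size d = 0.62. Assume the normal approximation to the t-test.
n = 31 pairs

Sample size formula (paired t-test, normal approximation):
n = ((z_{α/2} + z_β) / d)²

z_{α/2} = 2.241 (for α = 0.025, two-sided)
z_β = 1.175 (for power = 0.88)
d = 0.62

n = ((2.241 + 1.175) / 0.62)²
n = (5.510)²
n ≈ 30.36
Round up to the next whole number: n = 31 pairs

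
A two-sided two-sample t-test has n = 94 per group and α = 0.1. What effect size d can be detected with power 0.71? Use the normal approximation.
d ≈ 0.32

Minimum detectable effect (two-sample t-test, normal approximation):
d = (z_{α/2} + z_β) / √(n/2)
d = (1.645 + 0.553) / √(94/2)
d = 2.198 / 6.856
d ≈ 0.32

By Cohen's convention (0.2 small / 0.5 medium / 0.8 large): small effect.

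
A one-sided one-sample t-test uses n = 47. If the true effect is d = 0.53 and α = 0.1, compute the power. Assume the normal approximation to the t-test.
Power ≈ 0.99

Power calculation (one-sample t-test, normal approximation):
z_β = d · √n - z_α
z_β = 0.53 · √47 - 1.282
z_β = 0.53 · 6.856 - 1.282
z_β = 2.352

Power = Φ(z_β) = Φ(2.352) ≈ 0.991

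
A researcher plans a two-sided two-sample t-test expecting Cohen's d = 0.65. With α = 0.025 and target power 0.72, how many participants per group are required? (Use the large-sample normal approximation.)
n = 38 per group

Sample size formula (two-sample t-test, normal approximation):
n = 2 · ((z_{α/2} + z_β) / d)²

z_{α/2} = 2.241 (for α = 0.025, two-sided)
z_β = 0.583 (for power = 0.72)
d = 0.65

n = 2 · ((2.241 + 0.583) / 0.65)²
n = 2 · (4.345)²
n ≈ 37.76
Round up to the next whole number: n = 38 per group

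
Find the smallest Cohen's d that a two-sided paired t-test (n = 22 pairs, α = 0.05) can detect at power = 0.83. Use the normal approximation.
d ≈ 0.62

Minimum detectable effect (paired t-test, normal approximation):
d = (z_{α/2} + z_β) / √n
d = (1.960 + 0.954) / √22
d = 2.914 / 4.690
d ≈ 0.62

By Cohen's convention (0.2 small / 0.5 medium / 0.8 large): medium effect.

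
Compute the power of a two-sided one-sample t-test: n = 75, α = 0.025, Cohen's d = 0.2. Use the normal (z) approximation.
Power ≈ 0.31

Power calculation (one-sample t-test, normal approximation):
z_β = d · √n - z_{α/2}
z_β = 0.2 · √75 - 2.241
z_β = 0.2 · 8.660 - 2.241
z_β = -0.509

Power = Φ(z_β) = Φ(-0.509) ≈ 0.305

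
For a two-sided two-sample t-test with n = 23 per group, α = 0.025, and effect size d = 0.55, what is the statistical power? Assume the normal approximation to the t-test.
Power ≈ 0.35

Power calculation (two-sample t-test, normal approximation):
z_β = d · √(n/2) - z_{α/2}
z_β = 0.55 · √(23/2) - 2.241
z_β = 0.55 · 3.391 - 2.241
z_β = -0.376

Power = Φ(z_β) = Φ(-0.376) ≈ 0.353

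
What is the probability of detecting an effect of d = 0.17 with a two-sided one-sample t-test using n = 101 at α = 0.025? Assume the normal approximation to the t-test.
Power ≈ 0.30

Power calculation (one-sample t-test, normal approximation):
z_β = d · √n - z_{α/2}
z_β = 0.17 · √101 - 2.241
z_β = 0.17 · 10.050 - 2.241
z_β = -0.533

Power = Φ(z_β) = Φ(-0.533) ≈ 0.297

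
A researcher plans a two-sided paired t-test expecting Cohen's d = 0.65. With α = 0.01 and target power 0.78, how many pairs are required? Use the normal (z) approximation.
n = 27 pairs

Sample size formula (paired t-test, normal approximation):
n = ((z_{α/2} + z_β) / d)²

z_{α/2} = 2.576 (for α = 0.01, two-sided)
z_β = 0.772 (for power = 0.78)
d = 0.65

n = ((2.576 + 0.772) / 0.65)²
n = (5.151)²
n ≈ 26.53
Round up to the next whole number: n = 27 pairs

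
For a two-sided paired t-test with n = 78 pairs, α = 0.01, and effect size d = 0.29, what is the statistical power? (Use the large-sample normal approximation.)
Power ≈ 0.49

Power calculation (paired t-test, normal approximation):
z_β = d · √n - z_{α/2}
z_β = 0.29 · √78 - 2.576
z_β = 0.29 · 8.832 - 2.576
z_β = -0.015

Power = Φ(z_β) = Φ(-0.015) ≈ 0.494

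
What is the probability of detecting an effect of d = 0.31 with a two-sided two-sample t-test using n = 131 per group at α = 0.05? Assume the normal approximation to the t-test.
Power ≈ 0.71

Power calculation (two-sample t-test, normal approximation):
z_β = d · √(n/2) - z_{α/2}
z_β = 0.31 · √(131/2) - 1.960
z_β = 0.31 · 8.093 - 1.960
z_β = 0.549

Power = Φ(z_β) = Φ(0.549) ≈ 0.708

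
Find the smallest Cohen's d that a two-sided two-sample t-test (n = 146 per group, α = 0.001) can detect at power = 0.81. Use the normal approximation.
d ≈ 0.49

Minimum detectable effect (two-sample t-test, normal approximation):
d = (z_{α/2} + z_β) / √(n/2)
d = (3.291 + 0.878) / √(146/2)
d = 4.168 / 8.544
d ≈ 0.49

By Cohen's convention (0.2 small / 0.5 medium / 0.8 large): small effect.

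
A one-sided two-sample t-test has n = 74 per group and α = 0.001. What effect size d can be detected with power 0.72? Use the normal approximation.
d ≈ 0.60

Minimum detectable effect (two-sample t-test, normal approximation):
d = (z_α + z_β) / √(n/2)
d = (3.090 + 0.583) / √(74/2)
d = 3.673 / 6.083
d ≈ 0.60

By Cohen's convention (0.2 small / 0.5 medium / 0.8 large): medium effect.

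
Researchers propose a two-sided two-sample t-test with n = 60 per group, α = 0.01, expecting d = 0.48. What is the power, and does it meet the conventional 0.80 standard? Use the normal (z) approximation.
Power ≈ 0.52; the study is underpowered (power < 0.80)

Power calculation (two-sample t-test, normal approximation):
z_β = d · √(n/2) - z_{α/2}
z_β = 0.48 · √(60/2) - 2.576
z_β = 0.48 · 5.477 - 2.576
z_β = 0.053

Power = Φ(z_β) = Φ(0.053) ≈ 0.521

Effect size d = 0.48 is small by Cohen's convention (0.2/0.5/0.8).

Threshold: power ≥ 0.80 is conventionally adequate.
Power ≈ 0.52 → the study is underpowered (power < 0.80).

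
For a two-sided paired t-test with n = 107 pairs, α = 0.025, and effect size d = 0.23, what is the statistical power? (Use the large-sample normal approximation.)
Power ≈ 0.55

Power calculation (paired t-test, normal approximation):
z_β = d · √n - z_{α/2}
z_β = 0.23 · √107 - 2.241
z_β = 0.23 · 10.344 - 2.241
z_β = 0.138

Power = Φ(z_β) = Φ(0.138) ≈ 0.555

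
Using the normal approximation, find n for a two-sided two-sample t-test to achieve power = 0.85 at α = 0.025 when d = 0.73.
n = 41 per group

Sample size formula (two-sample t-test, normal approximation):
n = 2 · ((z_{α/2} + z_β) / d)²

z_{α/2} = 2.241 (for α = 0.025, two-sided)
z_β = 1.036 (for power = 0.85)
d = 0.73

n = 2 · ((2.241 + 1.036) / 0.73)²
n = 2 · (4.489)²
n ≈ 40.30
Round up to the next whole number: n = 41 per group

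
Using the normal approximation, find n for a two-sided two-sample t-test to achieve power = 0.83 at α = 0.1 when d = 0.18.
n = 417 per group

Sample size formula (two-sample t-test, normal approximation):
n = 2 · ((z_{α/2} + z_β) / d)²

z_{α/2} = 1.645 (for α = 0.1, two-sided)
z_β = 0.954 (for power = 0.83)
d = 0.18

n = 2 · ((1.645 + 0.954) / 0.18)²
n = 2 · (14.439)²
n ≈ 416.97
Round up to the next whole number: n = 417 per group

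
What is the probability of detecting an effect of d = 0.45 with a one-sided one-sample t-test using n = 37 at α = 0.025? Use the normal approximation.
Power ≈ 0.78

Power calculation (one-sample t-test, normal approximation):
z_β = d · √n - z_α
z_β = 0.45 · √37 - 1.960
z_β = 0.45 · 6.083 - 1.960
z_β = 0.777

Power = Φ(z_β) = Φ(0.777) ≈ 0.782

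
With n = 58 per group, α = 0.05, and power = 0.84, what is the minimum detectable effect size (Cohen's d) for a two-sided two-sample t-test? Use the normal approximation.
d ≈ 0.55

Minimum detectable effect (two-sample t-test, normal approximation):
d = (z_{α/2} + z_β) / √(n/2)
d = (1.960 + 0.994) / √(58/2)
d = 2.954 / 5.385
d ≈ 0.55

By Cohen's convention (0.2 small / 0.5 medium / 0.8 large): medium effect.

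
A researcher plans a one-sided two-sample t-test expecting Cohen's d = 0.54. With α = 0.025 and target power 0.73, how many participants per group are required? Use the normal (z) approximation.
n = 46 per group

Sample size formula (two-sample t-test, normal approximation):
n = 2 · ((z_α + z_β) / d)²

z_α = 1.960 (for α = 0.025, one-sided)
z_β = 0.613 (for power = 0.73)
d = 0.54

n = 2 · ((1.960 + 0.613) / 0.54)²
n = 2 · (4.765)²
n ≈ 45.41
Round up to the next whole number: n = 46 per group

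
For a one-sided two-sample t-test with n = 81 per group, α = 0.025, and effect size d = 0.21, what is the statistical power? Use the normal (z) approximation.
Power ≈ 0.27

Power calculation (two-sample t-test, normal approximation):
z_β = d · √(n/2) - z_α
z_β = 0.21 · √(81/2) - 1.960
z_β = 0.21 · 6.364 - 1.960
z_β = -0.624

Power = Φ(z_β) = Φ(-0.624) ≈ 0.266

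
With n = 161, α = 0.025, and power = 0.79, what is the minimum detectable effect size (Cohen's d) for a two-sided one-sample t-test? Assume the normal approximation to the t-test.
d ≈ 0.24

Minimum detectable effect (one-sample t-test, normal approximation):
d = (z_{α/2} + z_β) / √n
d = (2.241 + 0.806) / √161
d = 3.048 / 12.689
d ≈ 0.24

By Cohen's convention (0.2 small / 0.5 medium / 0.8 large): small effect.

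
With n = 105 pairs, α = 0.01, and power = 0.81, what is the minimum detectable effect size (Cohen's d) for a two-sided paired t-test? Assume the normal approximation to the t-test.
d ≈ 0.34

Minimum detectable effect (paired t-test, normal approximation):
d = (z_{α/2} + z_β) / √n
d = (2.576 + 0.878) / √105
d = 3.454 / 10.247
d ≈ 0.34

By Cohen's convention (0.2 small / 0.5 medium / 0.8 large): small effect.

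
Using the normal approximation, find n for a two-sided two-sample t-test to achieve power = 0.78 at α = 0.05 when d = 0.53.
n = 54 per group

Sample size formula (two-sample t-test, normal approximation):
n = 2 · ((z_{α/2} + z_β) / d)²

z_{α/2} = 1.960 (for α = 0.05, two-sided)
z_β = 0.772 (for power = 0.78)
d = 0.53

n = 2 · ((1.960 + 0.772) / 0.53)²
n = 2 · (5.155)²
n ≈ 53.15
Round up to the next whole number: n = 54 per group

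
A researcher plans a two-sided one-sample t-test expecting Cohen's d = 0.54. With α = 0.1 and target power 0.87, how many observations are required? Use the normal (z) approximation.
n = 27

Sample size formula (one-sample t-test, normal approximation):
n = ((z_{α/2} + z_β) / d)²

z_{α/2} = 1.645 (for α = 0.1, two-sided)
z_β = 1.126 (for power = 0.87)
d = 0.54

n = ((1.645 + 1.126) / 0.54)²
n = (5.131)²
n ≈ 26.33
Round up to the next whole number: n = 27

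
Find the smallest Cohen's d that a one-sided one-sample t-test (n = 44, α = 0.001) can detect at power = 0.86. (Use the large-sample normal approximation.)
d ≈ 0.63

Minimum detectable effect (one-sample t-test, normal approximation):
d = (z_α + z_β) / √n
d = (3.090 + 1.080) / √44
d = 4.171 / 6.633
d ≈ 0.63

By Cohen's convention (0.2 small / 0.5 medium / 0.8 large): medium effect.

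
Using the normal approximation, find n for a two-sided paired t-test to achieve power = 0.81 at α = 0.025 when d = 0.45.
n = 49 pairs

Sample size formula (paired t-test, normal approximation):
n = ((z_{α/2} + z_β) / d)²

z_{α/2} = 2.241 (for α = 0.025, two-sided)
z_β = 0.878 (for power = 0.81)
d = 0.45

n = ((2.241 + 0.878) / 0.45)²
n = (6.931)²
n ≈ 48.04
Round up to the next whole number: n = 49 pairs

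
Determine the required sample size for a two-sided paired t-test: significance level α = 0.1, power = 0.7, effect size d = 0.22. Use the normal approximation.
n = 98 pairs

Sample size formula (paired t-test, normal approximation):
n = ((z_{α/2} + z_β) / d)²

z_{α/2} = 1.645 (for α = 0.1, two-sided)
z_β = 0.524 (for power = 0.7)
d = 0.22

n = ((1.645 + 0.524) / 0.22)²
n = (9.859)²
n ≈ 97.20
Round up to the next whole number: n = 98 pairs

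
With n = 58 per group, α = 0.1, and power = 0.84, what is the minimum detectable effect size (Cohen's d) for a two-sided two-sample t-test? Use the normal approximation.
d ≈ 0.49

Minimum detectable effect (two-sample t-test, normal approximation):
d = (z_{α/2} + z_β) / √(n/2)
d = (1.645 + 0.994) / √(58/2)
d = 2.639 / 5.385
d ≈ 0.49

By Cohen's convention (0.2 small / 0.5 medium / 0.8 large): small effect.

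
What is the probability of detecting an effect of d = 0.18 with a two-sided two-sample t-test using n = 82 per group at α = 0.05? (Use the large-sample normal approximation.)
Power ≈ 0.21

Power calculation (two-sample t-test, normal approximation):
z_β = d · √(n/2) - z_{α/2}
z_β = 0.18 · √(82/2) - 1.960
z_β = 0.18 · 6.403 - 1.960
z_β = -0.807

Power = Φ(z_β) = Φ(-0.807) ≈ 0.210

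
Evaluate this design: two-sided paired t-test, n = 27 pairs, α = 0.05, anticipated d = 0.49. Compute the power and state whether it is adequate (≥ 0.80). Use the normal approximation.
Power ≈ 0.72; the study is underpowered (power < 0.80)

Power calculation (paired t-test, normal approximation):
z_β = d · √n - z_{α/2}
z_β = 0.49 · √27 - 1.960
z_β = 0.49 · 5.196 - 1.960
z_β = 0.586

Power = Φ(z_β) = Φ(0.586) ≈ 0.721

Effect size d = 0.49 is small by Cohen's convention (0.2/0.5/0.8).

Threshold: power ≥ 0.80 is conventionally adequate.
Power ≈ 0.72 → the study is underpowered (power < 0.80).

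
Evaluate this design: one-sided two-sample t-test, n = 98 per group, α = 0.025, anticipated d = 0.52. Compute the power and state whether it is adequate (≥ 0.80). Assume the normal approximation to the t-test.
Power ≈ 0.95; the study is adequately powered (power ≥ 0.80)

Power calculation (two-sample t-test, normal approximation):
z_β = d · √(n/2) - z_α
z_β = 0.52 · √(98/2) - 1.960
z_β = 0.52 · 7.000 - 1.960
z_β = 1.680

Power = Φ(z_β) = Φ(1.680) ≈ 0.954

Effect size d = 0.52 is medium by Cohen's convention (0.2/0.5/0.8).

Threshold: power ≥ 0.80 is conventionally adequate.
Power ≈ 0.95 → the study is adequately powered (power ≥ 0.80).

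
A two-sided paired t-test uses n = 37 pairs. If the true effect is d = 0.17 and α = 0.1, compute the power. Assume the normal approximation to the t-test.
Power ≈ 0.27

Power calculation (paired t-test, normal approximation):
z_β = d · √n - z_{α/2}
z_β = 0.17 · √37 - 1.645
z_β = 0.17 · 6.083 - 1.645
z_β = -0.611

Power = Φ(z_β) = Φ(-0.611) ≈ 0.271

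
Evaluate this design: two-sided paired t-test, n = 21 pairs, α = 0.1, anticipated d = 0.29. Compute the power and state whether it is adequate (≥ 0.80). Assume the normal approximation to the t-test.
Power ≈ 0.38; the study is underpowered (power < 0.80)

Power calculation (paired t-test, normal approximation):
z_β = d · √n - z_{α/2}
z_β = 0.29 · √21 - 1.645
z_β = 0.29 · 4.583 - 1.645
z_β = -0.316

Power = Φ(z_β) = Φ(-0.316) ≈ 0.376

Effect size d = 0.29 is small by Cohen's convention (0.2/0.5/0.8).

Threshold: power ≥ 0.80 is conventionally adequate.
Power ≈ 0.38 → the study is underpowered (power < 0.80).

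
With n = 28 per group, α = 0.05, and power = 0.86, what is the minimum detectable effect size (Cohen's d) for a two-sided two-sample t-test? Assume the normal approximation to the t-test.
d ≈ 0.81

Minimum detectable effect (two-sample t-test, normal approximation):
d = (z_{α/2} + z_β) / √(n/2)
d = (1.960 + 1.080) / √(28/2)
d = 3.040 / 3.742
d ≈ 0.81

By Cohen's convention (0.2 small / 0.5 medium / 0.8 large): large effect.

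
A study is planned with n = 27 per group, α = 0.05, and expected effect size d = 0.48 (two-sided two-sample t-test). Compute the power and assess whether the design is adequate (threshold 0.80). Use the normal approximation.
Power ≈ 0.42; the study is underpowered (power < 0.80)

Power calculation (two-sample t-test, normal approximation):
z_β = d · √(n/2) - z_{α/2}
z_β = 0.48 · √(27/2) - 1.960
z_β = 0.48 · 3.674 - 1.960
z_β = -0.196

Power = Φ(z_β) = Φ(-0.196) ≈ 0.422

Effect size d = 0.48 is small by Cohen's convention (0.2/0.5/0.8).

Threshold: power ≥ 0.80 is conventionally adequate.
Power ≈ 0.42 → the study is underpowered (power < 0.80).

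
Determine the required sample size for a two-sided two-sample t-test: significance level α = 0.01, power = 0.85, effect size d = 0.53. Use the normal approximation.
n = 93 per group

Sample size formula (two-sample t-test, normal approximation):
n = 2 · ((z_{α/2} + z_β) / d)²

z_{α/2} = 2.576 (for α = 0.01, two-sided)
z_β = 1.036 (for power = 0.85)
d = 0.53

n = 2 · ((2.576 + 1.036) / 0.53)²
n = 2 · (6.815)²
n ≈ 92.89
Round up to the next whole number: n = 93 per group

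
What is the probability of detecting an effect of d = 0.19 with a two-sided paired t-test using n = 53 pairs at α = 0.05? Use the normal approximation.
Power ≈ 0.28

Power calculation (paired t-test, normal approximation):
z_β = d · √n - z_{α/2}
z_β = 0.19 · √53 - 1.960
z_β = 0.19 · 7.280 - 1.960
z_β = -0.577

Power = Φ(z_β) = Φ(-0.577) ≈ 0.282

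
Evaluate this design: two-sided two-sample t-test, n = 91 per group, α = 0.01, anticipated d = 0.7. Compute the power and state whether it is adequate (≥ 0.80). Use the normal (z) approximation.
Power ≈ 0.98; the study is adequately powered (power ≥ 0.80)

Power calculation (two-sample t-test, normal approximation):
z_β = d · √(n/2) - z_{α/2}
z_β = 0.7 · √(91/2) - 2.576
z_β = 0.7 · 6.745 - 2.576
z_β = 2.146

Power = Φ(z_β) = Φ(2.146) ≈ 0.984

Effect size d = 0.7 is medium by Cohen's convention (0.2/0.5/0.8).

Threshold: power ≥ 0.80 is conventionally adequate.
Power ≈ 0.98 → the study is adequately powered (power ≥ 0.80).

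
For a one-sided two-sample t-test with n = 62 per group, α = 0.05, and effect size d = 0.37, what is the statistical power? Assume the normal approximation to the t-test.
Power ≈ 0.66

Power calculation (two-sample t-test, normal approximation):
z_β = d · √(n/2) - z_α
z_β = 0.37 · √(62/2) - 1.645
z_β = 0.37 · 5.568 - 1.645
z_β = 0.415

Power = Φ(z_β) = Φ(0.415) ≈ 0.661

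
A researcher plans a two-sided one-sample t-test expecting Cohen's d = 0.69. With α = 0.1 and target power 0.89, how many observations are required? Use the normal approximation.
n = 18

Sample size formula (one-sample t-test, normal approximation):
n = ((z_{α/2} + z_β) / d)²

z_{α/2} = 1.645 (for α = 0.1, two-sided)
z_β = 1.227 (for power = 0.89)
d = 0.69

n = ((1.645 + 1.227) / 0.69)²
n = (4.162)²
n ≈ 17.32
Round up to the next whole number: n = 18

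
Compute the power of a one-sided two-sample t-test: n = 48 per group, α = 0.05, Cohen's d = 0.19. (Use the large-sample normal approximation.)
Power ≈ 0.24

Power calculation (two-sample t-test, normal approximation):
z_β = d · √(n/2) - z_α
z_β = 0.19 · √(48/2) - 1.645
z_β = 0.19 · 4.899 - 1.645
z_β = -0.714

Power = Φ(z_β) = Φ(-0.714) ≈ 0.238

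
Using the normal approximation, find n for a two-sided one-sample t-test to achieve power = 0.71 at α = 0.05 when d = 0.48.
n = 28

Sample size formula (one-sample t-test, normal approximation):
n = ((z_{α/2} + z_β) / d)²

z_{α/2} = 1.960 (for α = 0.05, two-sided)
z_β = 0.553 (for power = 0.71)
d = 0.48

n = ((1.960 + 0.553) / 0.48)²
n = (5.235)²
n ≈ 27.41
Round up to the next whole number: n = 28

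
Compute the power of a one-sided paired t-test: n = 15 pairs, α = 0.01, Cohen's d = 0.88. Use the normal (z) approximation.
Power ≈ 0.86

Power calculation (paired t-test, normal approximation):
z_β = d · √n - z_α
z_β = 0.88 · √15 - 2.326
z_β = 0.88 · 3.873 - 2.326
z_β = 1.082

Power = Φ(z_β) = Φ(1.082) ≈ 0.860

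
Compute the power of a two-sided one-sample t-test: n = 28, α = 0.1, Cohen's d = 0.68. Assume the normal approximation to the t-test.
Power ≈ 0.97

Power calculation (one-sample t-test, normal approximation):
z_β = d · √n - z_{α/2}
z_β = 0.68 · √28 - 1.645
z_β = 0.68 · 5.292 - 1.645
z_β = 1.953

Power = Φ(z_β) = Φ(1.953) ≈ 0.975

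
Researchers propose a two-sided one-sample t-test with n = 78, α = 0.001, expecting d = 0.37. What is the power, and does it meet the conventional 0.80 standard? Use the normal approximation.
Power ≈ 0.49; the study is underpowered (power < 0.80)

Power calculation (one-sample t-test, normal approximation):
z_β = d · √n - z_{α/2}
z_β = 0.37 · √78 - 3.291
z_β = 0.37 · 8.832 - 3.291
z_β = -0.023

Power = Φ(z_β) = Φ(-0.023) ≈ 0.491

Effect size d = 0.37 is small by Cohen's convention (0.2/0.5/0.8).

Threshold: power ≥ 0.80 is conventionally adequate.
Power ≈ 0.49 → the study is underpowered (power < 0.80).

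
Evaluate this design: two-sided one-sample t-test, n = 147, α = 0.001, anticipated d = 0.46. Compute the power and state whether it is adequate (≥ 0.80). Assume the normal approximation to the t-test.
Power ≈ 0.99; the study is adequately powered (power ≥ 0.80)

Power calculation (one-sample t-test, normal approximation):
z_β = d · √n - z_{α/2}
z_β = 0.46 · √147 - 3.291
z_β = 0.46 · 12.124 - 3.291
z_β = 2.287

Power = Φ(z_β) = Φ(2.287) ≈ 0.989

Effect size d = 0.46 is small by Cohen's convention (0.2/0.5/0.8).

Threshold: power ≥ 0.80 is conventionally adequate.
Power ≈ 0.99 → the study is adequately powered (power ≥ 0.80).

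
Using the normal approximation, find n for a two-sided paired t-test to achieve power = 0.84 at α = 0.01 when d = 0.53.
n = 46 pairs

Sample size formula (paired t-test, normal approximation):
n = ((z_{α/2} + z_β) / d)²

z_{α/2} = 2.576 (for α = 0.01, two-sided)
z_β = 0.994 (for power = 0.84)
d = 0.53

n = ((2.576 + 0.994) / 0.53)²
n = (6.736)²
n ≈ 45.37
Round up to the next whole number: n = 46 pairs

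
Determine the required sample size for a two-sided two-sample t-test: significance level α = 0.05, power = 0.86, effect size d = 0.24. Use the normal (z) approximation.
n = 321 per group

Sample size formula (two-sample t-test, normal approximation):
n = 2 · ((z_{α/2} + z_β) / d)²

z_{α/2} = 1.960 (for α = 0.05, two-sided)
z_β = 1.080 (for power = 0.86)
d = 0.24

n = 2 · ((1.960 + 1.080) / 0.24)²
n = 2 · (12.667)²
n ≈ 320.91
Round up to the next whole number: n = 321 per group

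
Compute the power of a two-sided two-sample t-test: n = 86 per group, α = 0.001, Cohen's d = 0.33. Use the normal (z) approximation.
Power ≈ 0.13

Power calculation (two-sample t-test, normal approximation):
z_β = d · √(n/2) - z_{α/2}
z_β = 0.33 · √(86/2) - 3.291
z_β = 0.33 · 6.557 - 3.291
z_β = -1.127

Power = Φ(z_β) = Φ(-1.127) ≈ 0.130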